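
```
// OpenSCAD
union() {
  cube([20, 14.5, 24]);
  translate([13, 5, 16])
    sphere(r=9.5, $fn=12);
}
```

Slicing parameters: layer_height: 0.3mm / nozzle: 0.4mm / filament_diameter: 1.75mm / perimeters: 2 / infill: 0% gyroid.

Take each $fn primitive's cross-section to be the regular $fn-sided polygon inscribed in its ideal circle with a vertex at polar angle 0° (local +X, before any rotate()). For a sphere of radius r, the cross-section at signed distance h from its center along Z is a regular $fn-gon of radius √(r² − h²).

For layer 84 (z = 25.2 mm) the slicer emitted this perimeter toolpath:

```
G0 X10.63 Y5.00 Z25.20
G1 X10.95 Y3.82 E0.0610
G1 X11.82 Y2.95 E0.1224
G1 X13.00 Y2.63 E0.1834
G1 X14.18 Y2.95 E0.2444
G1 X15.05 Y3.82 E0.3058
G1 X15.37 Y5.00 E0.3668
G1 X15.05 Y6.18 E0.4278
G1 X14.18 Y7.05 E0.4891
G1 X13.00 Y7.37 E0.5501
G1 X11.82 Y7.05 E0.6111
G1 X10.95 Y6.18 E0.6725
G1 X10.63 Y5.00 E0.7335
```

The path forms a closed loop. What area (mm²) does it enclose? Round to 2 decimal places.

16.81 mm²

Apply the shoelace formula to the sequence of (X, Y) vertices; enclosed area = 16.81 mm².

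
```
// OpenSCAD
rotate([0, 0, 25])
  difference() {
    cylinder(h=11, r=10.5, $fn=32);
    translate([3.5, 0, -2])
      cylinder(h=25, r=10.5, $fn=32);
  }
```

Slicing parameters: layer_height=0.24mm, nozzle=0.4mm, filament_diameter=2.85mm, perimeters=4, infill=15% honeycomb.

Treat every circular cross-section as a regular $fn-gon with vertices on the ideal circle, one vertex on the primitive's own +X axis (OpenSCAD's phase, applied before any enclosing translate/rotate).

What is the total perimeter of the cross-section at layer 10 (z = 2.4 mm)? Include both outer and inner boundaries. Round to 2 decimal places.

At z = 2.4 mm: the r=10.5 cylinder contributes a regular 32-gon of circumradius 10.5 (perimeter = 2·32·10.500·sin(180°/32) = 65.87 mm); the r=10.5 cylinder at (3.5, 0) gives a regular 32-gon of circumradius 10.5 (constant along its height) (perimeter = 2·32·10.500·sin(180°/32) = 65.87 mm); Taking the first minus the rest: starting from the r=10.5 cylinder, the r=10.5 cylinder at (3.5, 0) partially overlaps it — only the 271.24 mm² overlap (of its 344.14 mm²) is removed, clipping the outline — boundary = 65.87 mm; (whole slice rotated 25° about Z — lengths, areas and connectivity unchanged). Overall, the cross-section is a single solid region. Total boundary length (outer) = 65.87 mm.

65.87 mm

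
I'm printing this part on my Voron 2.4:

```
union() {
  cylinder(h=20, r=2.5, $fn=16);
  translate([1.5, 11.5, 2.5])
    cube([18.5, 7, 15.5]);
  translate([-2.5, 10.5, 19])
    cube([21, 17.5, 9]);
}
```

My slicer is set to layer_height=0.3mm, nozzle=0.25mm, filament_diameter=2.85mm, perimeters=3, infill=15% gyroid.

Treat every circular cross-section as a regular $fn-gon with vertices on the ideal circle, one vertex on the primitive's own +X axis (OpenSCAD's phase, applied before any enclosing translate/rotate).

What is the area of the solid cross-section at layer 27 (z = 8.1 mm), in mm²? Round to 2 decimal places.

At z = 8.1 mm: the r=2.5 cylinder gives a regular 16-gon of circumradius 2.5 (constant along its height) (area = (16/2)·2.500²·sin(360°/16) = 19.13 mm²); the 18.5×7 cube at (1.5, 11.5) contributes its full rectangle (area 129.50 mm²); the cube at (-2.5, 10.5) is absent (z outside [19, 28]); Combining (union): the 2 present regions are separate (no shared area or edge), so areas and boundary lengths simply add and each stays a separate island — area = 148.63 mm². Overall, the cross-section has 2 separate islands. Net area = 148.63 mm².

148.63 mm²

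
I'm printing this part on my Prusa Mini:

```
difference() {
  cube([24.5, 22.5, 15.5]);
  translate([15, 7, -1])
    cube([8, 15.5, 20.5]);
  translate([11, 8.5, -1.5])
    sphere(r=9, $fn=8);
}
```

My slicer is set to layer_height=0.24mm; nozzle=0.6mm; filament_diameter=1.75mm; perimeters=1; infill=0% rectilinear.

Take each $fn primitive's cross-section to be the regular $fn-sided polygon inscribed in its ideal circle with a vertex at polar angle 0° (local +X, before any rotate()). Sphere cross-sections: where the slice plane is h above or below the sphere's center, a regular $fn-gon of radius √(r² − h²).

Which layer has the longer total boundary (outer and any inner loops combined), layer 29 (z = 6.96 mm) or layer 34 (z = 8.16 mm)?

Layer 29 (z = 6.96): the cube (footprint 24.5×22.5) is included at this height (perimeter 94.00 mm); the 8×15.5 cube at (15, 7) contributes its full rectangle (perimeter 47.00 mm); the r=9 sphere at (11, 8.5) slices to a regular 8-gon of circumradius 3.071 (√(r²−h²) with h=8.46 from center) (perimeter = 2·8·3.071·sin(180°/8) = 18.80 mm); Taking the first minus the rest: starting from the 24.5×22.5 cube, the 8×15.5 cube at (15, 7) lies inside it touching the edge (removes its full 124.00 mm²); the r=9 sphere at (11, 8.5) lies wholly inside it (removes its full 26.67 mm² and its 18.80 mm outline becomes a hole wall) — boundary (outer + 1 inner loop) = 143.80 mm. So its perimeter = 143.80 mm. Layer 34 (z = 8.16): the cube is present — its section is the full 24.5×22.5 rectangle (perimeter 94.00 mm); the 8×15.5 cube at (15, 7) contributes its full rectangle (perimeter 47.00 mm); the sphere at (11, 8.5) is absent (|z−center|=9.660 > r=9); After the difference (first − rest): starting from the 24.5×22.5 cube, the 8×15.5 cube at (15, 7) lies inside it touching the edge (removes its full 124.00 mm²) — boundary = 125.00 mm. So its perimeter = 125.00 mm. Layer 29 is larger (143.80 vs 125.00 mm).

layer 29 (z = 6.96 mm)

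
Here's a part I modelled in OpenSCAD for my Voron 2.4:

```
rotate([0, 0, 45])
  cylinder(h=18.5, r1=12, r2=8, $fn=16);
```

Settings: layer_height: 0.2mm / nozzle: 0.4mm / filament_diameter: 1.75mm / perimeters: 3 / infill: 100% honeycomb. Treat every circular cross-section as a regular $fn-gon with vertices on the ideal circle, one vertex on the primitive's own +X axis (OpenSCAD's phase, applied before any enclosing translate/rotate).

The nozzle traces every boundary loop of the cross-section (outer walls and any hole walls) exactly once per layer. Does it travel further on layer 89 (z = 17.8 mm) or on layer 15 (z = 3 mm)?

Layer 89 (z = 17.8): the cone contributes a regular 16-gon of circumradius 8.151 (interpolated between r1=12 and r2=8 at t=0.962) (perimeter = 2·16·8.151·sin(180°/16) = 50.89 mm); (whole slice rotated 45° about Z — lengths, areas and connectivity unchanged). So its perimeter = 50.89 mm. Layer 15 (z = 3): the cone contributes a regular 16-gon of circumradius 11.351 (interpolated between r1=12 and r2=8 at t=0.162) (perimeter = 2·16·11.351·sin(180°/16) = 70.87 mm); (whole slice rotated 45° about Z — lengths, areas and connectivity unchanged). So its perimeter = 70.87 mm. Layer 15 is larger (70.87 vs 50.89 mm).

layer 15 (z = 3 mm)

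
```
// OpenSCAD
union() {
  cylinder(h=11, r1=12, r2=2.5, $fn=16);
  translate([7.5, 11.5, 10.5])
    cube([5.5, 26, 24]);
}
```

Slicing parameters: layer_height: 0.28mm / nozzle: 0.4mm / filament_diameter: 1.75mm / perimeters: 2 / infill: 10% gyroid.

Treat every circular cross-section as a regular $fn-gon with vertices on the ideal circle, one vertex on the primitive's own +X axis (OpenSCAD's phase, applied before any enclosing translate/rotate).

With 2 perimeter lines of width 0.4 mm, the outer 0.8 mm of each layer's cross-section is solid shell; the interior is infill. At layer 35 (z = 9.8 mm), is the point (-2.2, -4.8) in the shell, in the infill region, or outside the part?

outside

At z = 9.8 mm: the cone (r1=12→r2=2.5) has section circumradius 3.536 here — a regular 16-gon; the cube at (7.5, 11.5) is absent (z outside [10.5, 34.5]); Taking the union: only the cone is present, so the union is just that shape — 1 connected region. Overall, the cross-section is a single solid region. The nearest boundary edge runs (-2.50, -2.50)→(-1.35, -3.27); distance from the point to it = 1.75 mm. The point is not inside any of the regions above, so it lies outside the cross-section (1.75 mm from the nearest boundary).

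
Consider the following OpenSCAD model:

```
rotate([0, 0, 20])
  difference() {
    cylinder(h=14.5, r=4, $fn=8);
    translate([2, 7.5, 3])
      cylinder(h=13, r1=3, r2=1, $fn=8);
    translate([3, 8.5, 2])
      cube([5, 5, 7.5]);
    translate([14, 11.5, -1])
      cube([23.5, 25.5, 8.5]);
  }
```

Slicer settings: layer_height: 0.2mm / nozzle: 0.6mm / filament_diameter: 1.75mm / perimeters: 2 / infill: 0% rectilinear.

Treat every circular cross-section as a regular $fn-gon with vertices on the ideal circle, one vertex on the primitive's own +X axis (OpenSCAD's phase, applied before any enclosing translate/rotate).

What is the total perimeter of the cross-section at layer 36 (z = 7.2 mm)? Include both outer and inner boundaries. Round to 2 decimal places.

24.49 mm

At z = 7.2 mm: the r=4 cylinder gives a regular 8-gon of circumradius 4 (constant along its height) (perimeter = 2·8·4.000·sin(180°/8) = 24.49 mm); the cone at (2, 7.5) contributes a regular 8-gon of circumradius 2.354 (interpolated between r1=3 and r2=1 at t=0.323) (perimeter = 2·8·2.354·sin(180°/8) = 14.41 mm); the 5×5 cube at (3, 8.5) contributes its full rectangle (perimeter 20.00 mm); the cube at (14, 11.5) is present — its section is the full 23.5×25.5 rectangle (perimeter 98.00 mm); Subtracting the remaining from the first: starting from the r=4 cylinder, the cone at (2, 7.5) misses the remaining region (no effect); the 5×5 cube at (3, 8.5) misses the remaining region (no effect); the 23.5×25.5 cube at (14, 11.5) misses the remaining region (no effect) — boundary = 24.49 mm; (whole slice rotated 20° about Z — lengths, areas and connectivity unchanged). Overall, the cross-section is a single solid region. Total boundary length (outer) = 24.49 mm.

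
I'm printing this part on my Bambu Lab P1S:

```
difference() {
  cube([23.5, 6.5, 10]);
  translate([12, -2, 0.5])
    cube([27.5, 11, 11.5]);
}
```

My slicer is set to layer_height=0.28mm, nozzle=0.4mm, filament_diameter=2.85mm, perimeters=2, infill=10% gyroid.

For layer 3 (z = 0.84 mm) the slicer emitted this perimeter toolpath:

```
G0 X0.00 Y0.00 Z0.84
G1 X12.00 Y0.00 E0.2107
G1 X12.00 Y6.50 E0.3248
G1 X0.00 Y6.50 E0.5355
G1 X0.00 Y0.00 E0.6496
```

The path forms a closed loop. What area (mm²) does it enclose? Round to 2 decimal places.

78.00 mm²

Apply the shoelace formula to the sequence of (X, Y) vertices; enclosed area = 78.00 mm².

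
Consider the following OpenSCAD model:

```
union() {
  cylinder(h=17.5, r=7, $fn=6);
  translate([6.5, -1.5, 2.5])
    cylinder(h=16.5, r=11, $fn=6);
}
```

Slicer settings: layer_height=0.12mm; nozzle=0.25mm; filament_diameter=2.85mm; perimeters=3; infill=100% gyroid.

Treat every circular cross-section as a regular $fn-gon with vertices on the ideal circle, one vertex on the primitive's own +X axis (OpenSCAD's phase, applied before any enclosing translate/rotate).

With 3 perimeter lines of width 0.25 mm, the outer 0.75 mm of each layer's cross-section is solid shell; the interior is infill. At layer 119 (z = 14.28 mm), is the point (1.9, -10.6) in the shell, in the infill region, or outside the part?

At z = 14.28 mm: the r=7 cylinder gives a regular 6-gon of circumradius 7 (constant along its height); the cylinder at (6.5, -1.5): section is a regular 6-gon, circumradius r=11; Taking the union: the regions partially overlap (shared area 95.70 mm²), so overlapping operands fuse into one piece — 1 connected region. Overall, the cross-section is a single solid region. The nearest boundary edge runs (12.00, -11.03)→(1.00, -11.03); distance from the point to it = 0.43 mm. The point is inside the cross-section, 0.43 mm from the nearest boundary — within the 0.75 mm shell band (3 × 0.25).

shell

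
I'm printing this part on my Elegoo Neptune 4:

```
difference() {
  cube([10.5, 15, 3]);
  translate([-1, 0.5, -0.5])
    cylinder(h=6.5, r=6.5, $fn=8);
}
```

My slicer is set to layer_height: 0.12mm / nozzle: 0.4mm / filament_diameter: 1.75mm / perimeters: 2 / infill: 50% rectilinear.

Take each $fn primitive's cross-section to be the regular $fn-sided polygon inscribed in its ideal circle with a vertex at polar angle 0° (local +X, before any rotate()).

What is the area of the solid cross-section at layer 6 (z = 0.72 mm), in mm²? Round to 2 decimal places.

At z = 0.72 mm: the cube is present — its section is the full 10.5×15 rectangle (area 157.50 mm²); the r=6.5 cylinder at (-1, 0.5) gives a regular 8-gon of circumradius 6.5 (constant along its height) (area = (8/2)·6.500²·sin(360°/8) = 119.50 mm²); Taking the first minus the rest: starting from the 10.5×15 cube (157.50 mm²), the r=6.5 cylinder at (-1, 0.5) partially overlaps it — only the 26.28 mm² overlap (of its 119.50 mm²) is removed, clipping the outline — area = 131.22 mm². Overall, the cross-section is a single solid region. Net area = 131.22 mm².

131.22 mm²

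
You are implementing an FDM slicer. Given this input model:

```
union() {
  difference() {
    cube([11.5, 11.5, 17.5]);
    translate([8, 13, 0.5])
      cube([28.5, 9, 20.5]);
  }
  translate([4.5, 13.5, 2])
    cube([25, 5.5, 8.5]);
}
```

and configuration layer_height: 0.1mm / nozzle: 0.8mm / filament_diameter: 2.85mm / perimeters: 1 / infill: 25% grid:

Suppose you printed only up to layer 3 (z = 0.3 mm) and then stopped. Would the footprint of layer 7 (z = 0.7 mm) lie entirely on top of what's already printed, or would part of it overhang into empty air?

Compare the two slices. At z = 0.3: the cube is present — its section is the full 11.5×11.5 rectangle (area 132.25 mm²); the cube at (8, 13) is not intersected at this z (z outside [0.5, 21]); Taking the first minus the rest: none of the subtracted shapes is present at this height, so the 11.5×11.5 cube is unchanged — area = 132.25 mm²; the cube at (4.5, 13.5) is absent (z outside [2, 10.5]); Merging all regions: only that combined region is present, so the union is just that shape — area = 132.25 mm². At z = 0.7: the cube is present — its section is the full 11.5×11.5 rectangle (area 132.25 mm²); the cube at (8, 13) is present — its section is the full 28.5×9 rectangle (area 256.50 mm²); After the difference (first − rest): starting from the 11.5×11.5 cube (132.25 mm²), the 28.5×9 cube at (8, 13) misses the remaining region (no effect) — area = 132.25 mm²; the cube at (4.5, 13.5) does not reach this height (z outside [2, 10.5]); Merging all regions: only that combined region is present, so the union is just that shape — area = 132.25 mm². Checking containment: the cross-section at z = 0.7 is a subset of the cross-section at z = 0.3.

entirely on top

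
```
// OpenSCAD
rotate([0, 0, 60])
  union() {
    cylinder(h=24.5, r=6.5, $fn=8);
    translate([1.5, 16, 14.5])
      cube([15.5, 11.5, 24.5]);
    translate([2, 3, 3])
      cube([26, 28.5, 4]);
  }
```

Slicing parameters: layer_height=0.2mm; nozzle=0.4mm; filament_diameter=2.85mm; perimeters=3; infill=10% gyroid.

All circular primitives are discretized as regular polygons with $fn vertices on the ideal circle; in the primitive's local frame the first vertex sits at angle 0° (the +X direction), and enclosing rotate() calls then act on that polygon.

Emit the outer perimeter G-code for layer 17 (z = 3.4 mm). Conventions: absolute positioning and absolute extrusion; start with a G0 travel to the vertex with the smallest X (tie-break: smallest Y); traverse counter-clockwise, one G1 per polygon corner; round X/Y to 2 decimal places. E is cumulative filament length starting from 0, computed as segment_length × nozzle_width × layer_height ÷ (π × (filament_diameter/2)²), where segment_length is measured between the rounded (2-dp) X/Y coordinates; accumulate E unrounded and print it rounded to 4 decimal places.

At z = 3.4 mm: the cylinder: section is a regular 8-gon, circumradius r=6.5; the cube at (1.5, 16) is absent (z outside [14.5, 39]); the cube at (2, 3) (footprint 26×28.5) is included at this height; Combining (union): the regions partially overlap (shared area 6.07 mm²), so overlapping operands fuse into one piece — 1 connected region; (whole slice rotated 60° about Z — lengths, areas and connectivity unchanged). The outline is a single polygon with 12 vertices. Extrusion per mm of travel: 0.4 × 0.2 / (π × 1.425²) = 0.012540. Accumulating E over each segment gives final E = 1.7349.

G0 X-26.28 Y17.48 Z3.40
G1 X-3.91 Y4.57 E0.3239
G1 X-5.63 Y3.25 E0.3511
G1 X-6.28 Y-1.68 E0.4134
G1 X-3.25 Y-5.63 E0.4759
G1 X1.68 Y-6.28 E0.5382
G1 X5.63 Y-3.25 E0.6007
G1 X6.28 Y1.68 E0.6630
G1 X3.25 Y5.63 E0.7254
G1 X0.03 Y6.05 E0.7662
G1 X11.40 Y25.75 E1.0514
G1 X-13.28 Y40.00 E1.4088
G1 X-26.28 Y17.48 E1.7349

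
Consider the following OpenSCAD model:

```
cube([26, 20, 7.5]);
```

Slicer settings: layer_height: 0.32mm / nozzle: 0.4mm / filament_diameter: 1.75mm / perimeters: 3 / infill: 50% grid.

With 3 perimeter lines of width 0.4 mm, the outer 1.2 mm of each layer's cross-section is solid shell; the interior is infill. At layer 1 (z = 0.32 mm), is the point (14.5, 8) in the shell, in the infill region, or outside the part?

infill

At z = 0.32 mm: the cube is present — its section is the full 26×20 rectangle. Overall, the cross-section is a single solid region. The nearest boundary edge runs (0.00, 0.00)→(26.00, 0.00); distance from the point to it = 8.00 mm. The point is inside the cross-section and 8.00 mm from the nearest boundary — more than the 1.2 mm shell width (3 × 0.4), so it's in the infill interior.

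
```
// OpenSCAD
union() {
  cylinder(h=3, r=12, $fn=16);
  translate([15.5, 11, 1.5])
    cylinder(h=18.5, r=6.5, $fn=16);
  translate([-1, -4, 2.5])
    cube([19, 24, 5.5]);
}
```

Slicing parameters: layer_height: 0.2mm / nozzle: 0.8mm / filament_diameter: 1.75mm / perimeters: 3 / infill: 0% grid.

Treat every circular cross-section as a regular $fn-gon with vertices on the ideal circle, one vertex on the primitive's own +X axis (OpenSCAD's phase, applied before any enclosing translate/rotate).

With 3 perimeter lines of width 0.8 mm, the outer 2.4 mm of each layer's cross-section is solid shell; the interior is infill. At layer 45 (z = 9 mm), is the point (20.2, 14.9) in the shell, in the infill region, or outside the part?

At z = 9 mm: the cylinder is absent (z outside [0, 3]); the r=6.5 cylinder at (15.5, 11) gives a regular 16-gon of circumradius 6.5 (constant along its height); the cube at (-1, -4) is not intersected at this z (z outside [2.5, 8]); Merging all regions: only the r=6.5 cylinder at (15.5, 11) is present, so the union is just that shape — 1 connected region. Overall, the cross-section is a single solid region. The nearest boundary edge runs (21.51, 13.49)→(20.10, 15.60); distance from the point to it = 0.30 mm. The point is inside the cross-section, 0.30 mm from the nearest boundary — within the 2.4 mm shell band (3 × 0.8).

shell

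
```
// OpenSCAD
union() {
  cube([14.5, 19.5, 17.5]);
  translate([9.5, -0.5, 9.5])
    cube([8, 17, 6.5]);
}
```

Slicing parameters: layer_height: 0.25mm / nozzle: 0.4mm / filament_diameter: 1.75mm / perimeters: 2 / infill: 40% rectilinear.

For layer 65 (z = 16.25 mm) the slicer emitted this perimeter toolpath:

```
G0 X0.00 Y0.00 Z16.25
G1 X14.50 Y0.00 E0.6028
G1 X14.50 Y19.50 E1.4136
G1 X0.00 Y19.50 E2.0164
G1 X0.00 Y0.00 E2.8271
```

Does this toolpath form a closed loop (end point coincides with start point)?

yes

Start point (G0): (0.00, 0.00). End point (last G1): the path returns to the start — closed.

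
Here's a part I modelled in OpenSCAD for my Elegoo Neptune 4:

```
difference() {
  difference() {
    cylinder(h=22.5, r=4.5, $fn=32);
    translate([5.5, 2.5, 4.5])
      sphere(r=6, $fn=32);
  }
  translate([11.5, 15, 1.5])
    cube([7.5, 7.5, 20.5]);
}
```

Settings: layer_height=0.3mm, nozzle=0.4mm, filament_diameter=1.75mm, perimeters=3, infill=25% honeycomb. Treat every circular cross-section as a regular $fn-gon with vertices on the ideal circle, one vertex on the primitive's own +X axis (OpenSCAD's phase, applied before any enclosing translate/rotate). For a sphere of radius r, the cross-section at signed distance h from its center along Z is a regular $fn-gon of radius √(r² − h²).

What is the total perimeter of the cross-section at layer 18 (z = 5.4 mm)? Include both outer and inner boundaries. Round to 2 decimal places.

At z = 5.4 mm: the cylinder: section is a regular 32-gon, circumradius r=4.5 (perimeter = 2·32·4.500·sin(180°/32) = 28.23 mm); the r=6 sphere at (5.5, 2.5) slices to a regular 32-gon of circumradius 5.932 (√(r²−h²) with h=0.9 from center) (perimeter = 2·32·5.932·sin(180°/32) = 37.21 mm); Subtracting the remaining from the first: starting from the r=4.5 cylinder, the r=6 sphere at (5.5, 2.5) partially overlaps it — only the 25.38 mm² overlap (of its 109.84 mm²) is removed, clipping the outline — boundary = 26.91 mm; the cube at (11.5, 15) is present — its section is the full 7.5×7.5 rectangle (perimeter 30.00 mm); After the difference (first − rest): starting from the result so far, the 7.5×7.5 cube at (11.5, 15) misses the remaining region (no effect) — boundary = 26.91 mm. Overall, the cross-section is a single solid region. Total boundary length (outer) = 26.91 mm.

26.91 mm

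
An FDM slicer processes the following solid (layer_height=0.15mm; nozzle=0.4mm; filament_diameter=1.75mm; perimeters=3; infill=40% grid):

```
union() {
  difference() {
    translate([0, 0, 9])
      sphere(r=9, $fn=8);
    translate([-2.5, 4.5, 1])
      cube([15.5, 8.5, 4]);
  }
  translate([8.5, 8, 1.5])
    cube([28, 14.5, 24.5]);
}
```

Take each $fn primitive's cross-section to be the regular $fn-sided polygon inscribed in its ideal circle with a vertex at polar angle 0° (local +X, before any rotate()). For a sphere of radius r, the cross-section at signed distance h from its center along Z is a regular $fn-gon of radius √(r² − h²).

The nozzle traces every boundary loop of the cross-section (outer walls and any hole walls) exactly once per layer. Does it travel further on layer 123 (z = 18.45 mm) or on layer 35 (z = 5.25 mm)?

Layer 123 (z = 18.45): the sphere is absent (|z−center|=9.450 > r=9); the cube at (-2.5, 4.5) is not intersected at this z (z outside [1, 5]); Taking the first minus the rest: the first operand is absent here, so nothing remains; the cube at (8.5, 8) is present — its section is the full 28×14.5 rectangle (perimeter 85.00 mm); Taking the union: only the 28×14.5 cube at (8.5, 8) is present, so the union is just that shape — boundary = 85.00 mm. So its perimeter = 85.00 mm. Layer 35 (z = 5.25): the r=9 sphere slices to a regular 8-gon of circumradius 8.182 (√(r²−h²) with h=3.75 from center) (perimeter = 2·8·8.182·sin(180°/8) = 50.10 mm); the cube at (-2.5, 4.5) is absent (z outside [1, 5]); Taking the first minus the rest: none of the subtracted shapes is present at this height, so the r=9 sphere is unchanged — boundary = 50.10 mm; the cube at (8.5, 8) is present — its section is the full 28×14.5 rectangle (perimeter 85.00 mm); Merging all regions: the 2 present regions are separate (no shared area or edge), so areas and boundary lengths simply add and each stays a separate island — boundary = 135.10 mm. So its perimeter = 135.10 mm. Layer 35 is larger (135.10 vs 85.00 mm).

layer 35 (z = 5.25 mm)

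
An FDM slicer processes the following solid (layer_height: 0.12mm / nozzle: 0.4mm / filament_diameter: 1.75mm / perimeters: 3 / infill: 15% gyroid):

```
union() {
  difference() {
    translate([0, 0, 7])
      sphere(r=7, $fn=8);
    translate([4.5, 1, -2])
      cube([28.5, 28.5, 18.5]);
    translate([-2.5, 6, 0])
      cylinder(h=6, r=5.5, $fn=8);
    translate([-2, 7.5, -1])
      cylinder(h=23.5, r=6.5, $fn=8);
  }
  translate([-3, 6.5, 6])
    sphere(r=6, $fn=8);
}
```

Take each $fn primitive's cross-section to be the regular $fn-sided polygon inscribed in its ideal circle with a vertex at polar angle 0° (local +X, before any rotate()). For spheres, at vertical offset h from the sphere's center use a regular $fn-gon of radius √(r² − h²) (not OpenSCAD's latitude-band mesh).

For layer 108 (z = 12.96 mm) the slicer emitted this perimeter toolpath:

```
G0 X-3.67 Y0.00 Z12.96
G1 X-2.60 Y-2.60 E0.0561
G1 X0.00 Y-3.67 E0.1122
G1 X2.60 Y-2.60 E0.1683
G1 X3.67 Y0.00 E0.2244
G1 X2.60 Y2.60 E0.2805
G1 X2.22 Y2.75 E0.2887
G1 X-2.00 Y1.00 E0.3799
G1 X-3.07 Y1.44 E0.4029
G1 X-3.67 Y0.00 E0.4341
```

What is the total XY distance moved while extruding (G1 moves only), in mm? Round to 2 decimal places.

Sum the Euclidean lengths of each G1 segment: total = 21.75 mm.

21.75 mm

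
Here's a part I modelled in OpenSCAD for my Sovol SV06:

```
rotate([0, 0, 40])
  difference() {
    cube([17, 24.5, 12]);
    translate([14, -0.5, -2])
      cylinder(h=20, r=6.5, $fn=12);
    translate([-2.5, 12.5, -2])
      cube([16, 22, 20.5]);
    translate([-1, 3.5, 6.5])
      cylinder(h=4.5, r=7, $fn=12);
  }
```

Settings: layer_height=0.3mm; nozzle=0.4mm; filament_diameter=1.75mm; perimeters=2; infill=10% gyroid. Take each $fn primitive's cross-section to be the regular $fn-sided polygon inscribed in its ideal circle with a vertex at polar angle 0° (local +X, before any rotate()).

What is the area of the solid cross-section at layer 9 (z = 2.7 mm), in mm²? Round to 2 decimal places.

209.23 mm²

At z = 2.7 mm: the 17×24.5 cube contributes its full rectangle (area 416.50 mm²); the r=6.5 cylinder at (14, -0.5) contributes a regular 12-gon of circumradius 6.5 (area = (12/2)·6.500²·sin(360°/12) = 126.75 mm²); the 16×22 cube at (-2.5, 12.5) contributes its full rectangle (area 352.00 mm²); the cylinder at (-1, 3.5) is not intersected at this z (z outside [6.5, 11]); Subtracting the remaining from the first: starting from the 17×24.5 cube (416.50 mm²), the r=6.5 cylinder at (14, -0.5) partially overlaps it — only the 45.27 mm² overlap (of its 126.75 mm²) is removed, clipping the outline; the 16×22 cube at (-2.5, 12.5) partially overlaps it — only the 162.00 mm² overlap (of its 352.00 mm²) is removed, clipping the outline — area = 209.23 mm²; (whole slice rotated 40° about Z — lengths, areas and connectivity unchanged). Overall, the cross-section is a single solid region. Net area = 209.23 mm².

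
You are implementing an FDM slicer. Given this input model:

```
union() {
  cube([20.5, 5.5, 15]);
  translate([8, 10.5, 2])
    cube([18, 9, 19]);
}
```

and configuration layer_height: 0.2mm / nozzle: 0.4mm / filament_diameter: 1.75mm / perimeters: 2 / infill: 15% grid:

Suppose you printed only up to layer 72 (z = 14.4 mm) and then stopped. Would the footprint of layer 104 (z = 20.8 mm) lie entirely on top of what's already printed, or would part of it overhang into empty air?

Compare the two slices. At z = 14.4: the cube (footprint 20.5×5.5) is included at this height (area 112.75 mm²); the 18×9 cube at (8, 10.5) contributes its full rectangle (area 162.00 mm²); Taking the union: the 2 present regions are separate (no shared area or edge), so areas and boundary lengths simply add and each stays a separate island — area = 274.75 mm². At z = 20.8: the cube does not reach this height (z outside [0, 15]); the 18×9 cube at (8, 10.5) contributes its full rectangle (area 162.00 mm²); Combining (union): only the 18×9 cube at (8, 10.5) is present, so the union is just that shape — area = 162.00 mm². Checking containment: the cross-section at z = 20.8 is a subset of the cross-section at z = 14.4.

entirely on top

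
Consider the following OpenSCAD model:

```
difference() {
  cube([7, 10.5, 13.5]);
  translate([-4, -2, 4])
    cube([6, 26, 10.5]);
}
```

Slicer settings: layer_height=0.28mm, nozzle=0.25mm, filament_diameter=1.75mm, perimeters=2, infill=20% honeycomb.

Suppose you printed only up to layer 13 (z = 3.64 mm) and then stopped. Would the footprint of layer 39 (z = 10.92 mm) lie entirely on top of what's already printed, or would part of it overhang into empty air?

entirely on top

Compare the two slices. At z = 3.64: the cube is present — its section is the full 7×10.5 rectangle (area 73.50 mm²); the cube at (-4, -2) is absent (z outside [4, 14.5]); Subtracting the remaining from the first: none of the subtracted shapes is present at this height, so the 7×10.5 cube is unchanged — area = 73.50 mm². At z = 10.92: the cube (footprint 7×10.5) is included at this height (area 73.50 mm²); the cube at (-4, -2) is present — its section is the full 6×26 rectangle (area 156.00 mm²); After the difference (first − rest): starting from the 7×10.5 cube (73.50 mm²), the 6×26 cube at (-4, -2) partially overlaps it — only the 21.00 mm² overlap (of its 156.00 mm²) is removed, clipping the outline — area = 52.50 mm². Checking containment: the cross-section at z = 10.92 is a subset of the cross-section at z = 3.64.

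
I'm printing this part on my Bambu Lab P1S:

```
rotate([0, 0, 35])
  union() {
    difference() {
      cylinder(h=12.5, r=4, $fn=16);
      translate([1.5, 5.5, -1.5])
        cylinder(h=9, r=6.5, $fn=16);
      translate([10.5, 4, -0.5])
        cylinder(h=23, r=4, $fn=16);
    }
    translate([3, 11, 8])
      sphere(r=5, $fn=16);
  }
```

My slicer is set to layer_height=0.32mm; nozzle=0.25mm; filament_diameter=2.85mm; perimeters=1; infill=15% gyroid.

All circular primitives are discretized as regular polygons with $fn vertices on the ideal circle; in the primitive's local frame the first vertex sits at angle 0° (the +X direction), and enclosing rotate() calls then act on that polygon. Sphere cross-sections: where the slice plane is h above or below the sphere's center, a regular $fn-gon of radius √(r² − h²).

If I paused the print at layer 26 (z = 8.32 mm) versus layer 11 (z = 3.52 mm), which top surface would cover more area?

Layer 26 (z = 8.32): the r=4 cylinder contributes a regular 16-gon of circumradius 4 (area = (16/2)·4.000²·sin(360°/16) = 48.98 mm²); the cylinder at (1.5, 5.5) does not reach this height (z outside [-1.5, 7.5]); the r=4 cylinder at (10.5, 4) contributes a regular 16-gon of circumradius 4 (area = (16/2)·4.000²·sin(360°/16) = 48.98 mm²); Subtracting the remaining from the first: starting from the r=4 cylinder (48.98 mm²), the r=4 cylinder at (10.5, 4) misses the remaining region (no effect) — area = 48.98 mm²; the r=5 sphere at (3, 11) slices to a regular 16-gon of circumradius 4.990 (√(r²−h²) with h=0.32 from center) (area = (16/2)·4.990²·sin(360°/16) = 76.22 mm²); Combining (union): the 2 present regions are separate (no shared area or edge), so areas and boundary lengths simply add and each stays a separate island — area = 125.21 mm²; (whole slice rotated 35° about Z — lengths, areas and connectivity unchanged). So its area = 125.21 mm². Layer 11 (z = 3.52): the cylinder: section is a regular 16-gon, circumradius r=4 (area = (16/2)·4.000²·sin(360°/16) = 48.98 mm²); the r=6.5 cylinder at (1.5, 5.5) contributes a regular 16-gon of circumradius 6.5 (area = (16/2)·6.500²·sin(360°/16) = 129.35 mm²); the r=4 cylinder at (10.5, 4) gives a regular 16-gon of circumradius 4 (constant along its height) (area = (16/2)·4.000²·sin(360°/16) = 48.98 mm²); After the difference (first − rest): starting from the r=4 cylinder (48.98 mm²), the r=6.5 cylinder at (1.5, 5.5) partially overlaps it — only the 26.76 mm² overlap (of its 129.35 mm²) is removed, clipping the outline; the r=4 cylinder at (10.5, 4) misses the remaining region (no effect) — area = 22.22 mm²; the r=5 sphere at (3, 11) slices to a regular 16-gon of circumradius 2.220 (√(r²−h²) with h=4.48 from center) (area = (16/2)·2.220²·sin(360°/16) = 15.09 mm²); Combining (union): the 2 present regions are separate (no shared area or edge), so areas and boundary lengths simply add and each stays a separate island — area = 37.31 mm²; (whole slice rotated 35° about Z — lengths, areas and connectivity unchanged). So its area = 37.31 mm². Layer 26 is larger (125.21 vs 37.31 mm²).

layer 26 (z = 8.32 mm)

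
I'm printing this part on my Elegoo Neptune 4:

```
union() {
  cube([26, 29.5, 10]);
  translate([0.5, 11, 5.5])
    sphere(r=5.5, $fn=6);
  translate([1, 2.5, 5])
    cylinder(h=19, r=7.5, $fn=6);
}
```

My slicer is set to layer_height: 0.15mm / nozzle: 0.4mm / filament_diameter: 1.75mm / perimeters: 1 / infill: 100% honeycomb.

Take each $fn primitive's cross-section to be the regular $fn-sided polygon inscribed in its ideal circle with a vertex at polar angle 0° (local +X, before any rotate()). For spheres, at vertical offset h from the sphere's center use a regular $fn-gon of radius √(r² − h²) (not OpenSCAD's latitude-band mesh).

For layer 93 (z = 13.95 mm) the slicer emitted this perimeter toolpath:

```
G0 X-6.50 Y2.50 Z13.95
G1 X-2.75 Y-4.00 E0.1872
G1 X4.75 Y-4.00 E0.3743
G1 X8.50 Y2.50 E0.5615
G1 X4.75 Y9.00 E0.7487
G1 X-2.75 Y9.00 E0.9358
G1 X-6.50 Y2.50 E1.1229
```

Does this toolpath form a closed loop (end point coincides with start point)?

Start point (G0): (-6.50, 2.50). End point (last G1): the path returns to the start — closed.

yes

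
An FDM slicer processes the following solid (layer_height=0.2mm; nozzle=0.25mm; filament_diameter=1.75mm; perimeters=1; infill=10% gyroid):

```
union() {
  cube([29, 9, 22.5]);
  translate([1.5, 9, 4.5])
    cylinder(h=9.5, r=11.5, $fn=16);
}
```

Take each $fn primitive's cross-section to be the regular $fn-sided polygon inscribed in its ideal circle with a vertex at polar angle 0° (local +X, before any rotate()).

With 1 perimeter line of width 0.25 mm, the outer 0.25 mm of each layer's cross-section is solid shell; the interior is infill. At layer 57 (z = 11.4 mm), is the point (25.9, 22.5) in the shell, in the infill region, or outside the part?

outside

At z = 11.4 mm: the cube (footprint 29×9) is included at this height; the cylinder at (1.5, 9): section is a regular 16-gon, circumradius r=11.5; Combining (union): the regions partially overlap (shared area 103.67 mm²), so overlapping operands fuse into one piece — 1 connected region. Overall, the cross-section is a single solid region. The nearest boundary edge runs (13.00, 9.00)→(29.00, 9.00); distance from the point to it = 13.50 mm. The point is not inside any of the regions above, so it lies outside the cross-section (13.50 mm from the nearest boundary).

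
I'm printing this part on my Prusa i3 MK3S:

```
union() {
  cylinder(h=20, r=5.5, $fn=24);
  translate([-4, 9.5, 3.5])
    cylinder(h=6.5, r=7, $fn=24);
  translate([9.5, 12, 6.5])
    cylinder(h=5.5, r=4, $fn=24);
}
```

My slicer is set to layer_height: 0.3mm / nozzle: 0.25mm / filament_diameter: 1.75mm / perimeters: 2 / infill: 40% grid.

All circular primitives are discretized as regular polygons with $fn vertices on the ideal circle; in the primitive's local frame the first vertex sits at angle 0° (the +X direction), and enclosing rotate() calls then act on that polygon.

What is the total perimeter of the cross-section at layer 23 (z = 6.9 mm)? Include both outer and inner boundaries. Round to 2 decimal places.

At z = 6.9 mm: the cylinder: section is a regular 24-gon, circumradius r=5.5 (perimeter = 2·24·5.500·sin(180°/24) = 34.46 mm); the r=7 cylinder at (-4, 9.5) gives a regular 24-gon of circumradius 7 (constant along its height) (perimeter = 2·24·7.000·sin(180°/24) = 43.86 mm); the r=4 cylinder at (9.5, 12) gives a regular 24-gon of circumradius 4 (constant along its height) (perimeter = 2·24·4.000·sin(180°/24) = 25.06 mm); Combining (union): the regions partially overlap (shared area 9.92 mm²), so the edge portions inside another operand are dropped and the merged outline is re-measured after clipping — boundary = 88.73 mm. Overall, the cross-section has 2 separate islands. Total boundary length (outer) = 88.73 mm.

88.73 mm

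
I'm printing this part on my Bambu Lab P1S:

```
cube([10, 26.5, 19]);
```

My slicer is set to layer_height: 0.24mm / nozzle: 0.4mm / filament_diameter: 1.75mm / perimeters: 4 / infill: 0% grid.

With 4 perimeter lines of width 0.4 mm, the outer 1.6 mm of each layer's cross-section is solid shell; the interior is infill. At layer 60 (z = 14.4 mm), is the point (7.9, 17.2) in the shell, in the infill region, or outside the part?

infill

At z = 14.4 mm: the cube is present — its section is the full 10×26.5 rectangle. Overall, the cross-section is a single solid region. The nearest boundary edge runs (10.00, 0.00)→(10.00, 26.50); distance from the point to it = 2.10 mm. The point is inside the cross-section and 2.10 mm from the nearest boundary — more than the 1.6 mm shell width (4 × 0.4), so it's in the infill interior.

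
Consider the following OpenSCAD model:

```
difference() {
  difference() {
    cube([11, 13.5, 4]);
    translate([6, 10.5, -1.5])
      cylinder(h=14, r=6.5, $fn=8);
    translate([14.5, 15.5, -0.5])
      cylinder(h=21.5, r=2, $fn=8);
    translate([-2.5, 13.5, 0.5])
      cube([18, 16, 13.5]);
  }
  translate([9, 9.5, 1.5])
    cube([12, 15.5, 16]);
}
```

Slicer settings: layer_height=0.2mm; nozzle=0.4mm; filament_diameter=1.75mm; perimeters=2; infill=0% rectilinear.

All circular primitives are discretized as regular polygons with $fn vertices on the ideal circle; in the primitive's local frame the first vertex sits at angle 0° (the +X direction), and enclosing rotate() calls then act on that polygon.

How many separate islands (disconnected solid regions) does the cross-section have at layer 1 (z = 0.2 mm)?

At z = 0.2 mm: the cube is present — its section is the full 11×13.5 rectangle; the r=6.5 cylinder at (6, 10.5) contributes a regular 8-gon of circumradius 6.5; the cylinder at (14.5, 15.5): section is a regular 8-gon, circumradius r=2; the cube at (-2.5, 13.5) is not intersected at this z (z outside [0.5, 14]); Taking the first minus the rest: starting from the 11×13.5 cube, the r=6.5 cylinder at (6, 10.5) partially overlaps it — only the 89.07 mm² overlap (of its 119.50 mm²) is removed, clipping the outline; the r=2 cylinder at (14.5, 15.5) misses the remaining region (no effect) — 2 connected regions; the cube at (9, 9.5) is not intersected at this z (z outside [1.5, 17.5]); After the difference (first − rest): none of the subtracted shapes is present at this height, so the result so far is unchanged — 2 connected regions. Overall, the cross-section has 2 separate islands. Island count = 2.

2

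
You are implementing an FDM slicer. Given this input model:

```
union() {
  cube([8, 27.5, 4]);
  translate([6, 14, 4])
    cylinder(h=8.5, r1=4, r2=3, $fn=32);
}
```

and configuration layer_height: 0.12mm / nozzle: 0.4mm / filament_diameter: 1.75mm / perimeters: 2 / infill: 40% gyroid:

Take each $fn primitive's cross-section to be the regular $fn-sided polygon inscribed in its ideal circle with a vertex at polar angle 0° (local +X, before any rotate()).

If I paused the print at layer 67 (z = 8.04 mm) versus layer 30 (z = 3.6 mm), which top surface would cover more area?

Layer 67 (z = 8.04): the cube does not reach this height (z outside [0, 4]); the cone at (6, 14) (r1=4→r2=3) has section circumradius 3.525 here — a regular 32-gon (area = (32/2)·3.525²·sin(360°/32) = 38.78 mm²); Combining (union): only the cone at (6, 14) is present, so the union is just that shape — area = 38.78 mm². So its area = 38.78 mm². Layer 30 (z = 3.6): the 8×27.5 cube contributes its full rectangle (area 220.00 mm²); the cone at (6, 14) is not intersected at this z (z outside [4, 12.5]); Combining (union): only the 8×27.5 cube is present, so the union is just that shape — area = 220.00 mm². So its area = 220.00 mm². Layer 30 is larger (220.00 vs 38.78 mm²).

layer 30 (z = 3.6 mm)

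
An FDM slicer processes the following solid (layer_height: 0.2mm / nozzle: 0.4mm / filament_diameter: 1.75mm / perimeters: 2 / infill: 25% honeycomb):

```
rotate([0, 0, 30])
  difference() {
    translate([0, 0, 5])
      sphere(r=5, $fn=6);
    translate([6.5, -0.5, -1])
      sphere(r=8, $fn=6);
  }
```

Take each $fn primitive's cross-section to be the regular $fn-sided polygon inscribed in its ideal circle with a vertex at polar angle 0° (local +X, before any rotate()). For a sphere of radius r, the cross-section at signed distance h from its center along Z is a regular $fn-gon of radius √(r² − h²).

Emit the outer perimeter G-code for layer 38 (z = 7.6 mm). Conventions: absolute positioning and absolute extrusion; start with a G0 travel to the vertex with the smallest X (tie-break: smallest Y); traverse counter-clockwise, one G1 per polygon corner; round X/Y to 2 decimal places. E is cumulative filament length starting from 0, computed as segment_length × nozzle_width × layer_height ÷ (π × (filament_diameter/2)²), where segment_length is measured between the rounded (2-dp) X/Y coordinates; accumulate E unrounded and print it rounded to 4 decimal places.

At z = 7.6 mm: the sphere: section is a regular 6-gon, circumradius = √(r²−h²) = √(5²−2.6²) = 4.271; the sphere at (6.5, -0.5) is absent (|z−center|=8.600 > r=8); After the difference (first − rest): none of the subtracted shapes is present at this height, so the r=5 sphere is unchanged — 1 connected region; (rotated 30° about Z; rotation is an isometry so areas/perimeters/island counts are preserved). The outline is a single polygon with 6 vertices. Extrusion per mm of travel: 0.4 × 0.2 / (π × 0.875²) = 0.033260. Accumulating E over each segment gives final E = 0.8527.

G0 X-3.70 Y-2.14 Z7.60
G1 X0.00 Y-4.27 E0.1420
G1 X3.70 Y-2.14 E0.2840
G1 X3.70 Y2.14 E0.4263
G1 X0.00 Y4.27 E0.5683
G1 X-3.70 Y2.14 E0.7103
G1 X-3.70 Y-2.14 E0.8527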